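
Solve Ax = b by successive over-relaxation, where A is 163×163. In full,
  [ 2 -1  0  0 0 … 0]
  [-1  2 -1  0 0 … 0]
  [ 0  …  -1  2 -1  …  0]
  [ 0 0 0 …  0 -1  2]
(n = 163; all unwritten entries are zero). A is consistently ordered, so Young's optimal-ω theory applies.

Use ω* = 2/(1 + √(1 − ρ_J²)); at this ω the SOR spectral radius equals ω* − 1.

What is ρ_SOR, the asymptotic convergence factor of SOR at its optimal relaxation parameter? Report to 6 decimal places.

spectrum of D⁻¹(L+U) = {cos(kπ/164) : 1≤k≤163}; ρ_J = cos(π/164) = 0.999817.
1 − cos²(π/164) = sin²(π/164) ⇒ √(1−ρ_J²) = sin(π/164) = 0.0191549.
Then 2/(1+√(1−ρ_J²)) = 2/(1+0.0191549); ω* = 2/1.0191549 = 1.962410.
[ρ_SOR] ω* − 1 = 0.962410.

ρ_SOR = 0.962410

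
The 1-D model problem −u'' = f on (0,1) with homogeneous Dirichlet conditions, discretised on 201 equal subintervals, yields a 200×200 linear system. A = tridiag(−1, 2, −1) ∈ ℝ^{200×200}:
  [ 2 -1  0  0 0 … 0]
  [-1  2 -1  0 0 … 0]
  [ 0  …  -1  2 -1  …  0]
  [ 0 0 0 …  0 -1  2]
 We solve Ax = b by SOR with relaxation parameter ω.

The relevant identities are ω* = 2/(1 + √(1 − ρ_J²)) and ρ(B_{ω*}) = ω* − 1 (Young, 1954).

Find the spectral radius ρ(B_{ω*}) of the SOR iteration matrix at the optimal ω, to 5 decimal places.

spectrum of D⁻¹(L+U) = {cos(kπ/201) : 1≤k≤200}; ρ_J = cos(π/201) = 0.99988.
1 − cos²(π/201) = sin²(π/201) ⇒ √(1−ρ_J²) = sin(π/201) = 0.015629.
Young: ω* = 2/(1+√(1−ρ_J²)) = 2/(1+0.015629) = 2/1.015629 = 1.96922.
[ρ_SOR] ω* − 1 = 0.96922.

ρ_SOR = 0.96922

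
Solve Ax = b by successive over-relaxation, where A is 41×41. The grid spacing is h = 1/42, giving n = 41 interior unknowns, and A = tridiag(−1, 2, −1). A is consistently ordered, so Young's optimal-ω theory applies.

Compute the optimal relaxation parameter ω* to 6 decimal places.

ω* = 1.860932

½·tridiag(1,0,1) at n=41: λ_k = cos(kπ/42); max |λ| at k=1 ⇒ ρ_J = cos(π/42) ≈ 0.997204.
√(1−ρ_J²) = |sin(π/42)| = 0.0747301
ω* = 2 / (1 + 0.0747301) = 2 / 1.0747301 ≈ 1.860932.
[ρ_SOR] ω* − 1 = 0.860932.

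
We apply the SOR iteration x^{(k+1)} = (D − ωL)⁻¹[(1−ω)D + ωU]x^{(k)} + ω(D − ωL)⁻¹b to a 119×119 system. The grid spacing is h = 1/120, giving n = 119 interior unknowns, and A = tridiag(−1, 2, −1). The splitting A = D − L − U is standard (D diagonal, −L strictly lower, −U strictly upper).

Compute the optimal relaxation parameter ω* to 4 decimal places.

With n=119, ρ(Jacobi) = cos(π/120) = 0.9997.
root = sin(π/120) = 0.02618  (since 1−cos² = sin²).
ω* = 2/(1 + 0.02618) = 2/1.02618 = 1.9490.
Hence ρ(B_{ω*}) = 1.9490 − 1 = 0.9490.

ω* = 1.9490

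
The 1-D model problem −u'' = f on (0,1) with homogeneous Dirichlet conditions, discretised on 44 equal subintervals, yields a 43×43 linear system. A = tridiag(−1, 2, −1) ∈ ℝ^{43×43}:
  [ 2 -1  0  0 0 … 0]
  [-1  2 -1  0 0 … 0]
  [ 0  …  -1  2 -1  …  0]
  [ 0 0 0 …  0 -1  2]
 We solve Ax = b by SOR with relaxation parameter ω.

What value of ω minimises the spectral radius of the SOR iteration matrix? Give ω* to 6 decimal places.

ω* = 1.866822

½·tridiag(1,0,1) at n=43: λ_k = cos(kπ/44); max |λ| at k=1 ⇒ ρ_J = cos(π/44) ≈ 0.997452.
√(1−ρ_J²) simplifies to sin(π/44) = 0.0713392.
So ω* = 2/1.0713392 = 1.866822 (Young).
and ρ(B_{ω*}) = 1.866822 − 1 = 0.866822.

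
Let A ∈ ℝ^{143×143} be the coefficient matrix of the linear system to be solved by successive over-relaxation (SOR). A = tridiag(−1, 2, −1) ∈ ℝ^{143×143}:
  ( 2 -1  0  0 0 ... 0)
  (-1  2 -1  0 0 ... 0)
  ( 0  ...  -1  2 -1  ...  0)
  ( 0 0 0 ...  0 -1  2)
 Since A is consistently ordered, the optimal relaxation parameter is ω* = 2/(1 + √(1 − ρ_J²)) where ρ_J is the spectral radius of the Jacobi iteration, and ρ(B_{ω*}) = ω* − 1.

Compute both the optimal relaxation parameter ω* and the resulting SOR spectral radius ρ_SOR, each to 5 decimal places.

[ρ_J] n=143: ρ(B_J) = cos(π/(n+1)) = cos(π/144) = 0.99976.
√(1−ρ_J²) simplifies to sin(π/144) = 0.021815.
So ω* = 2/1.021815 = 1.95730 (Young).
ρ_SOR = ω* − 1 = 1.95730 − 1 = 0.95730.

ω* = 1.95730, ρ_SOR = 0.95730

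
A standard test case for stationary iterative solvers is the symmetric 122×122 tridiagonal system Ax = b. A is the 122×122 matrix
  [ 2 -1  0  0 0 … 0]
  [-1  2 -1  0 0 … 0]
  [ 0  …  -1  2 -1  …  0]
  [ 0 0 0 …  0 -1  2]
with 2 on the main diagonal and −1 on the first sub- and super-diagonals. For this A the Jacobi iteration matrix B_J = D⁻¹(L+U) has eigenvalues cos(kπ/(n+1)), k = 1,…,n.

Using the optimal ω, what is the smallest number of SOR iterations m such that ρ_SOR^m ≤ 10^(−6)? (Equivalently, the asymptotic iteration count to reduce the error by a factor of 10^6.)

m = 271

B_J for the 122×122 system has eigenvalues cos(kπ/123); ρ_J = cos(π/123) = 0.9996738.
√(1 − cos²(π/123)) = sin(π/123) ≈ 0.0255386.
ω* = 2/(1 + 0.0255386) = 2/1.0255386 = 1.9501948.
ρ_SOR = ω* − 1 = 1.9501948 − 1 = 0.9501948.
Need (0.9501948)^m ≤ 10^(−6): m ≥ 6·ln10/|ln 0.9501948| = 13.8155/0.0510883 = 270.424 ⇒ m = 271.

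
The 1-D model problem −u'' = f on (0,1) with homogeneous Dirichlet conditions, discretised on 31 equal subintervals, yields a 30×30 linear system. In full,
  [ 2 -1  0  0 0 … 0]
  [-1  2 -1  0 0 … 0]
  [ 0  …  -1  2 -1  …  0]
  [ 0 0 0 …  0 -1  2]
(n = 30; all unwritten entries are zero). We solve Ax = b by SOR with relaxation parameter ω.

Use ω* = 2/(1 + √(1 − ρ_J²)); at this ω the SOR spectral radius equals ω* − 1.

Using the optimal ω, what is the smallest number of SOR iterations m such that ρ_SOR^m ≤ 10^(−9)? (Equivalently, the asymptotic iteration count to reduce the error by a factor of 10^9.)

m = 103

n=30: λ(B_J) = 1 − λ(A)/2 = cos(kπ/31); k=1 gives ρ_J = 0.9948693.
√(1−ρ_J²) = |sin(π/31)| = 0.1011683
ω* = 2/(1 + 0.1011683) = 2/1.1011683 = 1.8162528.
ρ_SOR = ω* − 1 ≈ 0.8162528.
Need (0.8162528)^m ≤ 10^(−9): m ≥ 9·ln10/|ln 0.8162528| = 20.7233/0.203031 = 102.070 ⇒ m = 103.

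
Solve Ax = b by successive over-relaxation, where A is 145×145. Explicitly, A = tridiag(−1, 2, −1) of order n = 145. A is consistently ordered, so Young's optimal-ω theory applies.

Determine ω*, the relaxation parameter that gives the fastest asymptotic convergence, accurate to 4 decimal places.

ω* = 1.9579

With n=145, ρ(Jacobi) = cos(π/146) = 0.9998.
√(1 − cos²(π/146)) = sin(π/146) ≈ 0.02152.
ω* = 2 / (1 + 0.02152) = 2 / 1.02152 ≈ 1.9579.
ρ(B_{ω*}) = ω*−1 = 0.9579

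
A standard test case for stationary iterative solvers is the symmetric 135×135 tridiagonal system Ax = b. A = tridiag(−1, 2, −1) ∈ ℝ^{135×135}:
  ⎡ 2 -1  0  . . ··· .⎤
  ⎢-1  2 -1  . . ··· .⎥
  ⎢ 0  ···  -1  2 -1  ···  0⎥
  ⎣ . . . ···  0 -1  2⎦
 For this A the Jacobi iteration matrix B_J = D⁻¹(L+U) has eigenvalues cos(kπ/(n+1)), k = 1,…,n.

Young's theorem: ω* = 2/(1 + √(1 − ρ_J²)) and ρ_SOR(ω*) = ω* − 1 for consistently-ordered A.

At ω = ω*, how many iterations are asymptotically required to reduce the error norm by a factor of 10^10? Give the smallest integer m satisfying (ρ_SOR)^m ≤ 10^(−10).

B_J for the 135×135 system has eigenvalues cos(kπ/136); ρ_J = cos(π/136) = 0.9997332.
root = sin(π/136) = 0.0230979  (since 1−cos² = sin²).
[ω*] 2 ÷ (1 + 0.0230979) = 2 ÷ 1.0230979 = 1.9548471.
and ρ(B_{ω*}) = 1.9548471 − 1 = 0.9548471.
(0.9548471)^m ≤ 10^{−10}  ⇒  m·ln(0.9548471) ≤ −10·ln10  ⇒  m ≥ 498.352  ⇒  m = 499

m = 499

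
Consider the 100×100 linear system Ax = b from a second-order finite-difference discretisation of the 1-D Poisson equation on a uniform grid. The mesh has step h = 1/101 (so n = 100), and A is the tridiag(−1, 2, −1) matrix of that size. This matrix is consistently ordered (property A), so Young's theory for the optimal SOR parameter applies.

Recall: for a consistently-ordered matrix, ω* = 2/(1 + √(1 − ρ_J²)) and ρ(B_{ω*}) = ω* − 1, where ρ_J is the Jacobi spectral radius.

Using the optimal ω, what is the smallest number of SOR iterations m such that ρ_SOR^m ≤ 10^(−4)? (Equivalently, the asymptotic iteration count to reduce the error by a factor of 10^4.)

n=100: λ(B_J) = 1 − λ(A)/2 = cos(kπ/101); k=1 gives ρ_J = 0.9995163.
1 − cos²(π/101) = sin²(π/101) ⇒ √(1−ρ_J²) = sin(π/101) = 0.0310999.
Then 2/(1+√(1−ρ_J²)) = 2/(1+0.0310999); ω* = 2/1.0310999 = 1.9396763.
ρ_SOR = ω* − 1 ≈ 0.9396763.
m ≥ 4·ln10 / (−ln 0.9396763) = 148.029; smallest integer m = 149.

m = 149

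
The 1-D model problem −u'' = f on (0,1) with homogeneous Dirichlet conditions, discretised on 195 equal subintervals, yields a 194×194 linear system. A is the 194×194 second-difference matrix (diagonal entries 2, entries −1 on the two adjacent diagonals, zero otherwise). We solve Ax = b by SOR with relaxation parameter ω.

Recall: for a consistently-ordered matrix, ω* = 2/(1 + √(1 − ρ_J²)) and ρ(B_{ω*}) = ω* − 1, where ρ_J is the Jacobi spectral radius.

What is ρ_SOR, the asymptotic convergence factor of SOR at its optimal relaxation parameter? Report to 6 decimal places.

ρ_SOR = 0.968291

spectrum of D⁻¹(L+U) = {cos(kπ/195) : 1≤k≤194}; ρ_J = cos(π/195) = 0.999870.
√(1−ρ_J²) = |sin(π/195)| = 0.0161100
ω* = 2/(1+0.0161100) = 1.968291
Hence ρ(B_{ω*}) = 1.968291 − 1 = 0.968291.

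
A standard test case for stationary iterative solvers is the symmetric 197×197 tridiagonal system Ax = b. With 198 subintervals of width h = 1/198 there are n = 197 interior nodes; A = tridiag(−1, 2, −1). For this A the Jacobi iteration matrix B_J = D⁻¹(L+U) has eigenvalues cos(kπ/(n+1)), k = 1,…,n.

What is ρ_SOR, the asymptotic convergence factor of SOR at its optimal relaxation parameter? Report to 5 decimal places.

ρ_SOR = 0.96876

ρ_J = max_k |cos(kπ/198)| = cos(π/198) = 0.99987
√(1 − cos²(π/198)) = sin(π/198) ≈ 0.015866.
[ω*] 2 ÷ (1 + 0.015866) = 2 ÷ 1.015866 = 1.96876.
and ρ(B_{ω*}) = 1.96876 − 1 = 0.96876.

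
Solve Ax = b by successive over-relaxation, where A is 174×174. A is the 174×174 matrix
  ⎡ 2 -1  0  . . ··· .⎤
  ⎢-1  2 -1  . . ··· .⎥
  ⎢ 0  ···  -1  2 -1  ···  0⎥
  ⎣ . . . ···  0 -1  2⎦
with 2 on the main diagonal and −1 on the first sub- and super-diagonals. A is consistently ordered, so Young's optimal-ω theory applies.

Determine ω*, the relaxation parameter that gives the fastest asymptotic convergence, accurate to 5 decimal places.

With n=174, ρ(Jacobi) = cos(π/175) = 0.99984.
√(1−ρ_J²) simplifies to sin(π/175) = 0.017951.
ω* = 2/(1 + 0.017951) = 2/1.017951 = 1.96473.
and ρ(B_{ω*}) = 1.96473 − 1 = 0.96473.

ω* = 1.96473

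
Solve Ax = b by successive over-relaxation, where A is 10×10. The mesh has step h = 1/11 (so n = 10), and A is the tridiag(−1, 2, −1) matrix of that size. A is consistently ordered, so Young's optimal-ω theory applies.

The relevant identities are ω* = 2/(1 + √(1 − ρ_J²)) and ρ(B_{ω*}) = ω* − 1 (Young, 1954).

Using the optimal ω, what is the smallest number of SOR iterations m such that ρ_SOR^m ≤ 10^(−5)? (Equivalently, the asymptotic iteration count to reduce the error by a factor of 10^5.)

m = 20

[ρ_J] n=10: ρ(B_J) = cos(π/(n+1)) = cos(π/11) = 0.9594930.
root = sin(π/11) = 0.2817326  (since 1−cos² = sin²).
Young: ω* = 2/(1+√(1−ρ_J²)) = 2/(1+0.2817326) = 2/1.2817326 = 1.5603879.
and ρ(B_{ω*}) = 1.5603879 − 1 = 0.5603879.
For 5 digits: m = 5·ln10 / (−ln 0.5603879) = 11.5129/0.579126 = 19.880; round up → m = 20.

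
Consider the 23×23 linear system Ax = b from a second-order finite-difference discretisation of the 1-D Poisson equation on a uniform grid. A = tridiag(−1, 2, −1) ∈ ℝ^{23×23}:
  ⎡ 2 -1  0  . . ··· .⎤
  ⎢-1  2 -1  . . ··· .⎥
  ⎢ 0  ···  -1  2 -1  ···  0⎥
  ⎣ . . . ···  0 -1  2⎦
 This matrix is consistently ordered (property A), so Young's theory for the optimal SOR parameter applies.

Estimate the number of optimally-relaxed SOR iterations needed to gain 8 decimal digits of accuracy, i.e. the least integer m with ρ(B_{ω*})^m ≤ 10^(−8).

m = 71

n=23: λ(B_J) = 1 − λ(A)/2 = cos(kπ/24); k=1 gives ρ_J = 0.9914449.
root = sin(π/24) = 0.1305262  (since 1−cos² = sin²).
Then 2/(1+√(1−ρ_J²)) = 2/(1+0.1305262); ω* = 2/1.1305262 = 1.7690877.
ρ(B_{ω*}) = ω*−1 = 0.7690877
8·ln10 = 18.4207; −ln(0.7690877) = 0.26255; m = ⌈18.4207/0.26255⌉ = ⌈70.161⌉ = 71.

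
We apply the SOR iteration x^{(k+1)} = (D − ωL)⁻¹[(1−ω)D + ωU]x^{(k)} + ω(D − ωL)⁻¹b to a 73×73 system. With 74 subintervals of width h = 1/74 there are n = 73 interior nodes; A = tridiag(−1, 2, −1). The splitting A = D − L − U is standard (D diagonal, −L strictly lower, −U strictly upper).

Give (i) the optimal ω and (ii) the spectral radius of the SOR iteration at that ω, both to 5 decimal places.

ω* = 1.91857, ρ_SOR = 0.91857

B_J for the 73×73 system has eigenvalues cos(kπ/74); ρ_J = cos(π/74) = 0.99910.
1 − cos²(π/74) = sin²(π/74) ⇒ √(1−ρ_J²) = sin(π/74) = 0.042441.
Then 2/(1+√(1−ρ_J²)) = 2/(1+0.042441); ω* = 2/1.042441 = 1.91857.
ρ_SOR = ω* − 1 ≈ 0.91857.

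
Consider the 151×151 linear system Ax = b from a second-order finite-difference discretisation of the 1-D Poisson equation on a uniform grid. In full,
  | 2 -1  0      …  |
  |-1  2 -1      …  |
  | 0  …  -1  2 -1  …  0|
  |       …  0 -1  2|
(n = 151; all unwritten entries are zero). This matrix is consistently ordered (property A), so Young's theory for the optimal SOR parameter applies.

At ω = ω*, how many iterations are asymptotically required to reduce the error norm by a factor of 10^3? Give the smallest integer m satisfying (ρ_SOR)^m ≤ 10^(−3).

spectrum of D⁻¹(L+U) = {cos(kπ/152) : 1≤k≤151}; ρ_J = cos(π/152) = 0.9997864.
√(1−ρ_J²) simplifies to sin(π/152) = 0.0206669.
[ω*] 2 ÷ (1 + 0.0206669) = 2 ÷ 1.0206669 = 1.9595031.
and ρ(B_{ω*}) = 1.9595031 − 1 = 0.9595031.
ρ_SOR^m ≤ 10^(−3) ⇔ m ≥ 3·ln10/(−ln 0.9595031) = 6.90776/0.0413397 = 167.097; m = ⌈167.097⌉ = 168.

m = 168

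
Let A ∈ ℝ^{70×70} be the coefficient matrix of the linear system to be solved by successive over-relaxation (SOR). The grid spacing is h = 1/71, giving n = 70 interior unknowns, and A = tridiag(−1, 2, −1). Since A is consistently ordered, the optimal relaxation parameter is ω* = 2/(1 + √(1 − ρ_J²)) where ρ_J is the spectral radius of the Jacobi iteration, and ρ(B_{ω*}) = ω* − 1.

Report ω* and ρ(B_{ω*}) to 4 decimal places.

ω* = 1.9153, ρ_SOR = 0.9153

[ρ_J] n=70: ρ(B_J) = cos(π/(n+1)) = cos(π/71) = 0.9990.
root = sin(π/71) = 0.04423  (since 1−cos² = sin²).
ω* = 2 / (1 + 0.04423) = 2 / 1.04423 ≈ 1.9153.
[ρ_SOR] ω* − 1 = 0.9153.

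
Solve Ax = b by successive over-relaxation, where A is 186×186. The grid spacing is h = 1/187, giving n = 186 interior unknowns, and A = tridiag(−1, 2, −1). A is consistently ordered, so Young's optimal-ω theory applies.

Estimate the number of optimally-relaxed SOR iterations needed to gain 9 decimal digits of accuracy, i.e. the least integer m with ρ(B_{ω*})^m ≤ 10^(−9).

½·tridiag(1,0,1) at n=186: λ_k = cos(kπ/187); max |λ| at k=1 ⇒ ρ_J = cos(π/187) ≈ 0.9998589.
1 − cos²(π/187) = sin²(π/187) ⇒ √(1−ρ_J²) = sin(π/187) = 0.0167992.
Then 2/(1+√(1−ρ_J²)) = 2/(1+0.0167992); ω* = 2/1.0167992 = 1.9669567.
ρ_SOR = ω* − 1 = 1.9669567 − 1 = 0.9669567.
Need (0.9669567)^m ≤ 10^(−9): m ≥ 9·ln10/|ln 0.9669567| = 20.7233/0.0336016 = 616.736 ⇒ m = 617.

m = 617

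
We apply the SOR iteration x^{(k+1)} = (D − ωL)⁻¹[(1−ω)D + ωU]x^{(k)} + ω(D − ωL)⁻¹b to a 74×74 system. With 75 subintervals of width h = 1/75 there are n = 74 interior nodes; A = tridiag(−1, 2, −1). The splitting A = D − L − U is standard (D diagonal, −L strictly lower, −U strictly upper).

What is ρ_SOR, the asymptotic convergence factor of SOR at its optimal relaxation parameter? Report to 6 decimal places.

ρ_SOR = 0.919615

n=74: λ(B_J) = 1 − λ(A)/2 = cos(kπ/75); k=1 gives ρ_J = 0.999123.
√(1−ρ_J²) simplifies to sin(π/75) = 0.0418757.
So ω* = 2/1.0418757 = 1.919615 (Young).
At ω = 1.919615 every |λ(B_ω)| = ω−1, so ρ_SOR = 0.919615.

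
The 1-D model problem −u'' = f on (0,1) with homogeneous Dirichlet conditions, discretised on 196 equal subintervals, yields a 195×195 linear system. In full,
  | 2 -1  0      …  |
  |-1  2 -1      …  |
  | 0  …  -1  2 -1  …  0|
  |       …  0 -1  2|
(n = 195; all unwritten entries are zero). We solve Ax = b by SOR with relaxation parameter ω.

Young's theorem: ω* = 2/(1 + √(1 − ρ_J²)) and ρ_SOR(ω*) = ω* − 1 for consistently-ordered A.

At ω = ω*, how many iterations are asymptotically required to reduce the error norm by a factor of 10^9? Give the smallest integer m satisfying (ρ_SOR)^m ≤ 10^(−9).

m = 647

ρ_J = max_k |cos(kπ/196)| = cos(π/196) = 0.9998715
√(1−ρ_J²) = |sin(π/196)| = 0.0160278
So ω* = 2/1.0160278 = 1.9684501 (Young).
ρ(B_{ω*}) = ω*−1 = 0.9684501
9·ln10 = 20.7233; −ln(0.9684501) = 0.0320583; m = ⌈20.7233/0.0320583⌉ = ⌈646.425⌉ = 647.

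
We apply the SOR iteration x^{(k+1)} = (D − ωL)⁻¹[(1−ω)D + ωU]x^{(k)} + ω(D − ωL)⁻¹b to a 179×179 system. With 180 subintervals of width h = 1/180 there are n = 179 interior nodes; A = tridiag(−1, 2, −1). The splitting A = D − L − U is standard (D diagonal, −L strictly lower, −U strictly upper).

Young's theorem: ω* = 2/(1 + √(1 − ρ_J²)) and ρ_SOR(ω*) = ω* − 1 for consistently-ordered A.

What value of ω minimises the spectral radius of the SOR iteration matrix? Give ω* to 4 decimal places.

n=179: λ(B_J) = 1 − λ(A)/2 = cos(kπ/180); k=1 gives ρ_J = 0.9998.
√(1−ρ_J²) simplifies to sin(π/180) = 0.01745.
Then 2/(1+√(1−ρ_J²)) = 2/(1+0.01745); ω* = 2/1.01745 = 1.9657.
and ρ(B_{ω*}) = 1.9657 − 1 = 0.9657.

ω* = 1.9657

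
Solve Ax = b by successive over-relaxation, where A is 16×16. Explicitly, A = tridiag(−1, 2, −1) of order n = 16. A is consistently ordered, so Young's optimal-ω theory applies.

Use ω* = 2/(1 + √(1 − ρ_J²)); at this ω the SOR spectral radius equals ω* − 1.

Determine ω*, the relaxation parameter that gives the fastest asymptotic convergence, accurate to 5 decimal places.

ω* = 1.68955

spectrum of D⁻¹(L+U) = {cos(kπ/17) : 1≤k≤16}; ρ_J = cos(π/17) = 0.98297.
root = sin(π/17) = 0.183750  (since 1−cos² = sin²).
ω* = 2 / (1 + 0.183750) = 2 / 1.183750 ≈ 1.68955.
[ρ_SOR] ω* − 1 = 0.68955.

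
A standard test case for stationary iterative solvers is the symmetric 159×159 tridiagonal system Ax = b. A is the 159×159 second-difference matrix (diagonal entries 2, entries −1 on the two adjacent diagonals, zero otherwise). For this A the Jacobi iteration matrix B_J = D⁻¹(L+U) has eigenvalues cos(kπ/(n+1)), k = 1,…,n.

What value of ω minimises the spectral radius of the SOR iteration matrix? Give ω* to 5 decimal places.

ω* = 1.96149

½·tridiag(1,0,1) at n=159: λ_k = cos(kπ/160); max |λ| at k=1 ⇒ ρ_J = cos(π/160) ≈ 0.99981.
√(1−ρ_J²) simplifies to sin(π/160) = 0.019634.
Young: ω* = 2/(1+√(1−ρ_J²)) = 2/(1+0.019634) = 2/1.019634 = 1.96149.
and ρ(B_{ω*}) = 1.96149 − 1 = 0.96149.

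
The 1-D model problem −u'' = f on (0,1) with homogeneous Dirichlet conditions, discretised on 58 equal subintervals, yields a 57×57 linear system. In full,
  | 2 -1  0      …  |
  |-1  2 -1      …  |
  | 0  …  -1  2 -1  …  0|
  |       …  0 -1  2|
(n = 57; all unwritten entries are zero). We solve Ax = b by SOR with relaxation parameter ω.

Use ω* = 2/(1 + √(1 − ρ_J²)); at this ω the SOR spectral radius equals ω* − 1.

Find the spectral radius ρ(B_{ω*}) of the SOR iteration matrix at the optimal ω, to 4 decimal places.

B_J for the 57×57 system has eigenvalues cos(kπ/58); ρ_J = cos(π/58) = 0.9985.
√(1 − cos²(π/58)) = sin(π/58) ≈ 0.05414.
Then 2/(1+√(1−ρ_J²)) = 2/(1+0.05414); ω* = 2/1.05414 = 1.8973.
Hence ρ(B_{ω*}) = 1.8973 − 1 = 0.8973.

ρ_SOR = 0.8973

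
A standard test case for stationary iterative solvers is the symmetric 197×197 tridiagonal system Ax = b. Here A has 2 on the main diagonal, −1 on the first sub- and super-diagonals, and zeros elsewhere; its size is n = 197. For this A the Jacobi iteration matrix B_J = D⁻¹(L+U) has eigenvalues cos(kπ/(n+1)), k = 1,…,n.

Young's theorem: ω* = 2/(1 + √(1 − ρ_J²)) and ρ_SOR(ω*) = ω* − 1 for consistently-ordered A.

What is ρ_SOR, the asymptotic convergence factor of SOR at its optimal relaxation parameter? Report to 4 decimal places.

ρ_SOR = 0.9688

ρ_J = max_k |cos(kπ/198)| = cos(π/198) = 0.9999
root = sin(π/198) = 0.01587  (since 1−cos² = sin²).
ω* = 2/(1+0.01587) = 1.9688
ρ_SOR = ω* − 1 = 1.9688 − 1 = 0.9688.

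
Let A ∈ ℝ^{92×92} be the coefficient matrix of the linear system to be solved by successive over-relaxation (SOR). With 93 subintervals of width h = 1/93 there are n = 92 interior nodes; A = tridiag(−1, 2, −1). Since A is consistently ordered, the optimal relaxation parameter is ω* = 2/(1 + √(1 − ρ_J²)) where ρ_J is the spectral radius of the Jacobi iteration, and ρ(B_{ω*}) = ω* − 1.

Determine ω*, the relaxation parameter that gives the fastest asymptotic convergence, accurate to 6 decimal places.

ω* = 1.934659

With n=92, ρ(Jacobi) = cos(π/93) = 0.999429.
√(1 − cos²(π/93)) = sin(π/93) ≈ 0.0337741.
Then 2/(1+√(1−ρ_J²)) = 2/(1+0.0337741); ω* = 2/1.0337741 = 1.934659.
[ρ_SOR] ω* − 1 = 0.934659.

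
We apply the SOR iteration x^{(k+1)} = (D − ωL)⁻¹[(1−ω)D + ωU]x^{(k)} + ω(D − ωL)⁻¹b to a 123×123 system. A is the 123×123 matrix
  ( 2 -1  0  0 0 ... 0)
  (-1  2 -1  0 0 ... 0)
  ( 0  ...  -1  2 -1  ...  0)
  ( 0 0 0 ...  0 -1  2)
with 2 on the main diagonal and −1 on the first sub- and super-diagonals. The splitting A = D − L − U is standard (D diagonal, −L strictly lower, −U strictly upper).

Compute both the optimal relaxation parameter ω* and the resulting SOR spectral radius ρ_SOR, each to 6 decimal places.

ω* = 1.950586, ρ_SOR = 0.950586

½·tridiag(1,0,1) at n=123: λ_k = cos(kπ/124); max |λ| at k=1 ⇒ ρ_J = cos(π/124) ≈ 0.999679.
√(1−ρ_J²) = |sin(π/124)| = 0.0253327
ω* = 2/(1 + 0.0253327) = 2/1.0253327 = 1.950586.
ρ_SOR = ω* − 1 = 1.950586 − 1 = 0.950586.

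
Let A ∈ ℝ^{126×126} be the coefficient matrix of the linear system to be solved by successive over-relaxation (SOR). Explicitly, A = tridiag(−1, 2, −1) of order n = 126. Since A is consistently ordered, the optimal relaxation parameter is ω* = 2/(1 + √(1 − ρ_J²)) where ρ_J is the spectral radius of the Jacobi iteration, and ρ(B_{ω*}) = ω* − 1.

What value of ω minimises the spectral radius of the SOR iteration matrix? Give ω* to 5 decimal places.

n=126: λ(B_J) = 1 − λ(A)/2 = cos(kπ/127); k=1 gives ρ_J = 0.99969.
√(1−ρ_J²) = |sin(π/127)| = 0.024734
ω* = 2/(1+0.024734) = 1.95173
At ω = 1.95173 every |λ(B_ω)| = ω−1, so ρ_SOR = 0.95173.

ω* = 1.95173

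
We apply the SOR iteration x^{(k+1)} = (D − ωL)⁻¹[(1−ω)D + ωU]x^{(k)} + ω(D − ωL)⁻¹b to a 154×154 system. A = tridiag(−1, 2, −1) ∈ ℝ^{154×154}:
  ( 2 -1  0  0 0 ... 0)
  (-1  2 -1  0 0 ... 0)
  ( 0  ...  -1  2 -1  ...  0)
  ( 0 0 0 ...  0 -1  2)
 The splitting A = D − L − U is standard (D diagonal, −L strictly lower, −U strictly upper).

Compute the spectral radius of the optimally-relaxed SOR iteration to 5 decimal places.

ρ_J = max_k |cos(kπ/155)| = cos(π/155) = 0.99979
1 − cos²(π/155) = sin²(π/155) ⇒ √(1−ρ_J²) = sin(π/155) = 0.020267.
ω* = 2/(1 + 0.020267) = 2/1.020267 = 1.96027.
ρ(B_{ω*}) = ω*−1 = 0.96027

ρ_SOR = 0.96027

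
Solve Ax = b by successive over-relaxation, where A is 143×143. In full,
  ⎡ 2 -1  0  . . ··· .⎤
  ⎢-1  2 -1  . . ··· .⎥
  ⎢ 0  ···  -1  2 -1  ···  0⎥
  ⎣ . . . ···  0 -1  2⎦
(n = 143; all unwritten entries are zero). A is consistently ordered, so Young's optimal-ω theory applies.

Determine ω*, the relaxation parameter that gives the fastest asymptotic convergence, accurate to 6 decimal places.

spectrum of D⁻¹(L+U) = {cos(kπ/144) : 1≤k≤143}; ρ_J = cos(π/144) = 0.999762.
root = sin(π/144) = 0.0218149  (since 1−cos² = sin²).
[ω*] 2 ÷ (1 + 0.0218149) = 2 ÷ 1.0218149 = 1.957302.
[ρ_SOR] ω* − 1 = 0.957302.

ω* = 1.957302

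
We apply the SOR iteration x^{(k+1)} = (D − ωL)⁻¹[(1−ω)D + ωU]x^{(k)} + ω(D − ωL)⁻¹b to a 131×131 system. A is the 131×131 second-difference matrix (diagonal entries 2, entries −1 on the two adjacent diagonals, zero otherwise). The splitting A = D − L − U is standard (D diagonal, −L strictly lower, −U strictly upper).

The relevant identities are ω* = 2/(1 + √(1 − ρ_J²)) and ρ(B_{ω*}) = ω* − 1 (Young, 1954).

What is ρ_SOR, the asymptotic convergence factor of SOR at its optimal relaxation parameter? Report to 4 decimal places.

ρ_SOR = 0.9535

B_J for the 131×131 system has eigenvalues cos(kπ/132); ρ_J = cos(π/132) = 0.9997.
root = sin(π/132) = 0.02380  (since 1−cos² = sin²).
ω* = 2/(1+0.02380) = 1.9535
and ρ(B_{ω*}) = 1.9535 − 1 = 0.9535.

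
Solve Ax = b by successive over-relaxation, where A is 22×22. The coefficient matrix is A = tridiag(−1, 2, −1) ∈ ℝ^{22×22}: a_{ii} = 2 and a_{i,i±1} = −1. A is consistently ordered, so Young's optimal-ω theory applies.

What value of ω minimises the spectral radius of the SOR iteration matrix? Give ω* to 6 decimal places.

ρ_J = max_k |cos(kπ/23)| = cos(π/23) = 0.990686
root = sin(π/23) = 0.1361666  (since 1−cos² = sin²).
ω* = 2 / (1 + 0.1361666) = 2 / 1.1361666 ≈ 1.760305.
ρ_SOR = ω* − 1 ≈ 0.760305.

ω* = 1.760305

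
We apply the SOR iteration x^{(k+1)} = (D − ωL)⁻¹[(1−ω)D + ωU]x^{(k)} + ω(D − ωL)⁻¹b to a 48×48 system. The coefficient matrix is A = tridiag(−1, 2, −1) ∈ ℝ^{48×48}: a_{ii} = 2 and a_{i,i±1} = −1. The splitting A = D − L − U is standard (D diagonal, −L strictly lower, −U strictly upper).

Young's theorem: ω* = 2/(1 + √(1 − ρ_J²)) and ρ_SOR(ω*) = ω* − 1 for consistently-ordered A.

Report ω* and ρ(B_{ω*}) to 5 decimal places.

With n=48, ρ(Jacobi) = cos(π/49) = 0.99795.
√(1 − cos²(π/49)) = sin(π/49) ≈ 0.064070.
Young: ω* = 2/(1+√(1−ρ_J²)) = 2/(1+0.064070) = 2/1.064070 = 1.87958.
Hence ρ(B_{ω*}) = 1.87958 − 1 = 0.87958.

ω* = 1.87958, ρ_SOR = 0.87958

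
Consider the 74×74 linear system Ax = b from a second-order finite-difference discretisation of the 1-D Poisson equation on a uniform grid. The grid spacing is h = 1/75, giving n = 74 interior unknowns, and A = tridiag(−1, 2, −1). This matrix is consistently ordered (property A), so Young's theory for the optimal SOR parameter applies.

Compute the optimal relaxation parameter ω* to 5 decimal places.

[ρ_J] n=74: ρ(B_J) = cos(π/(n+1)) = cos(π/75) = 0.99912.
√(1−ρ_J²) simplifies to sin(π/75) = 0.041876.
So ω* = 2/1.041876 = 1.91961 (Young).
ρ_SOR = ω* − 1 ≈ 0.91961.

ω* = 1.91961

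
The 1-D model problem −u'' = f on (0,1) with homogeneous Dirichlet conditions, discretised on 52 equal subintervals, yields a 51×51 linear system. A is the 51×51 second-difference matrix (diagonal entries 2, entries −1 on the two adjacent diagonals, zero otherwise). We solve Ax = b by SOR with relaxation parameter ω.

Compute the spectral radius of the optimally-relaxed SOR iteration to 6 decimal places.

n=51: λ(B_J) = 1 − λ(A)/2 = cos(kπ/52); k=1 gives ρ_J = 0.998176.
root = sin(π/52) = 0.0603785  (since 1−cos² = sin²).
ω* = 2 / (1 + 0.0603785) = 2 / 1.0603785 ≈ 1.886119.
ρ(B_{ω*}) = ω*−1 = 0.886119

ρ_SOR = 0.886119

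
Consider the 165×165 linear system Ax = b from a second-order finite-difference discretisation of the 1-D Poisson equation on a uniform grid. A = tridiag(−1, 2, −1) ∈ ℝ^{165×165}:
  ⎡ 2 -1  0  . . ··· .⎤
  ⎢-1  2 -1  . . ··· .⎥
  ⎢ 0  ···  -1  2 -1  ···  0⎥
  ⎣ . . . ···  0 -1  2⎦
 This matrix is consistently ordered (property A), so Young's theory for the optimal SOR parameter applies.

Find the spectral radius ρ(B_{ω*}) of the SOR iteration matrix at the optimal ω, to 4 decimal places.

ρ_SOR = 0.9629

With n=165, ρ(Jacobi) = cos(π/166) = 0.9998.
root = sin(π/166) = 0.01892  (since 1−cos² = sin²).
ω* = 2/(1 + 0.01892) = 2/1.01892 = 1.9629.
At ω = 1.9629 every |λ(B_ω)| = ω−1, so ρ_SOR = 0.9629.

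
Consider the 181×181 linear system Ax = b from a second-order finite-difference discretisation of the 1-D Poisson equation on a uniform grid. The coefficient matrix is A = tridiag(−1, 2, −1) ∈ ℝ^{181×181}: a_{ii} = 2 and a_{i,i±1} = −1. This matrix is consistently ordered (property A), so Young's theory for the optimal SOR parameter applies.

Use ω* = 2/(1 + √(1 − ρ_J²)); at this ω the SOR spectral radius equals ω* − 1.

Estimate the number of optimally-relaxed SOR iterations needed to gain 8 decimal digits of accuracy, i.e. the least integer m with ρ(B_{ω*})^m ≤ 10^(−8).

ρ_J = max_k |cos(kπ/182)| = cos(π/182) = 0.9998510
√(1−ρ_J²) = |sin(π/182)| = 0.0172606
Then 2/(1+√(1−ρ_J²)) = 2/(1+0.0172606); ω* = 2/1.0172606 = 1.9660645.
ρ_SOR = ω* − 1 ≈ 0.9660645.
(0.9660645)^m ≤ 10^{−8}  ⇒  m·ln(0.9660645) ≤ −8·ln10  ⇒  m ≥ 533.551  ⇒  m = 534

m = 534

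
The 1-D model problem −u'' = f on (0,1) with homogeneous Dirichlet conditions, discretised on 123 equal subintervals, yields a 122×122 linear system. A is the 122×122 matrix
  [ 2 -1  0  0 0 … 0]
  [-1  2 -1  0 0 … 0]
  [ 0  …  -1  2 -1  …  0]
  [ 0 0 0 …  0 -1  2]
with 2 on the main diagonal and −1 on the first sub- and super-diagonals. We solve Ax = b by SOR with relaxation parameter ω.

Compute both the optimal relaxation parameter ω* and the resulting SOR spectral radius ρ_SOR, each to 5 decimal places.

ω* = 1.95019, ρ_SOR = 0.95019

With n=122, ρ(Jacobi) = cos(π/123) = 0.99967.
1 − cos²(π/123) = sin²(π/123) ⇒ √(1−ρ_J²) = sin(π/123) = 0.025539.
So ω* = 2/1.025539 = 1.95019 (Young).
At ω = 1.95019 every |λ(B_ω)| = ω−1, so ρ_SOR = 0.95019.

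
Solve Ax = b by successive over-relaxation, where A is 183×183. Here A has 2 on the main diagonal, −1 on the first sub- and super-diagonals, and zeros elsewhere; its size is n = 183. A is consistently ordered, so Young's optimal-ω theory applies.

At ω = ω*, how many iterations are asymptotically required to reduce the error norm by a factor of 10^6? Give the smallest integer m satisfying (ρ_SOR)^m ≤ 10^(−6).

ρ_J = max_k |cos(kπ/184)| = cos(π/184) = 0.9998542
√(1−ρ_J²) simplifies to sin(π/184) = 0.0170730.
Young: ω* = 2/(1+√(1−ρ_J²)) = 2/(1+0.0170730) = 2/1.0170730 = 1.9664272.
and ρ(B_{ω*}) = 1.9664272 − 1 = 0.9664272.
(0.9664272)^m ≤ 10^{−6}  ⇒  m·ln(0.9664272) ≤ −6·ln10  ⇒  m ≥ 404.562  ⇒  m = 405

m = 405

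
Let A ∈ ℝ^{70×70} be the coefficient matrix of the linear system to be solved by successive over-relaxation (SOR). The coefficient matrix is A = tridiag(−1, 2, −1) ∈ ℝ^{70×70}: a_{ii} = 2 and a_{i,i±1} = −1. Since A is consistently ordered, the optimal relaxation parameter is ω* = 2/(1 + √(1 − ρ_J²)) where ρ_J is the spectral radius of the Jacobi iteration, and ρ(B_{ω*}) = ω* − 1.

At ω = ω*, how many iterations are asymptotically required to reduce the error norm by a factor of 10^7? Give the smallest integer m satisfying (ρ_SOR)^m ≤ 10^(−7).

m = 183

½·tridiag(1,0,1) at n=70: λ_k = cos(kπ/71); max |λ| at k=1 ⇒ ρ_J = cos(π/71) ≈ 0.9990212.
√(1−ρ_J²) = |sin(π/71)| = 0.0442333
Then 2/(1+√(1−ρ_J²)) = 2/(1+0.0442333); ω* = 2/1.0442333 = 1.9152808.
At ω = 1.9152808 every |λ(B_ω)| = ω−1, so ρ_SOR = 0.9152808.
ρ_SOR^m ≤ 10^(−7) ⇔ m ≥ 7·ln10/(−ln 0.9152808) = 16.1181/0.0885244 = 182.075; m = ⌈182.075⌉ = 183.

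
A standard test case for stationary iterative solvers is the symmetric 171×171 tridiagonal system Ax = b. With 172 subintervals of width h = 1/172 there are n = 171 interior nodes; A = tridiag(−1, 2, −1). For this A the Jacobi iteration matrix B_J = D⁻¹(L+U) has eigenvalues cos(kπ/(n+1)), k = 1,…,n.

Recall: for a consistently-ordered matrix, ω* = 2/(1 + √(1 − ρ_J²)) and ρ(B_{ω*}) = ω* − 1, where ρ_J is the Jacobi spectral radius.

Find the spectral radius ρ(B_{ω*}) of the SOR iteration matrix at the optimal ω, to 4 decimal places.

n=171: λ(B_J) = 1 − λ(A)/2 = cos(kπ/172); k=1 gives ρ_J = 0.9998.
1 − cos²(π/172) = sin²(π/172) ⇒ √(1−ρ_J²) = sin(π/172) = 0.01826.
ω* = 2/(1+0.01826) = 1.9641
ρ_SOR = ω* − 1 ≈ 0.9641.

ρ_SOR = 0.9641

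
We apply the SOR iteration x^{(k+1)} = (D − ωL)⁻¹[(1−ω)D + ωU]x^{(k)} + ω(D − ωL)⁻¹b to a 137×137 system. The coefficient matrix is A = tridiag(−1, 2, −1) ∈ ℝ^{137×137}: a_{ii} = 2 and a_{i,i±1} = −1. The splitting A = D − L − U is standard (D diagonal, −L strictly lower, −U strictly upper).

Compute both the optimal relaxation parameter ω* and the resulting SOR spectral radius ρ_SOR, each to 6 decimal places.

spectrum of D⁻¹(L+U) = {cos(kπ/138) : 1≤k≤137}; ρ_J = cos(π/138) = 0.999741.
√(1−ρ_J²) simplifies to sin(π/138) = 0.0227632.
ω* = 2/(1+0.0227632) = 1.955487
ρ(B_{ω*}) = ω*−1 = 0.955487

ω* = 1.955487, ρ_SOR = 0.955487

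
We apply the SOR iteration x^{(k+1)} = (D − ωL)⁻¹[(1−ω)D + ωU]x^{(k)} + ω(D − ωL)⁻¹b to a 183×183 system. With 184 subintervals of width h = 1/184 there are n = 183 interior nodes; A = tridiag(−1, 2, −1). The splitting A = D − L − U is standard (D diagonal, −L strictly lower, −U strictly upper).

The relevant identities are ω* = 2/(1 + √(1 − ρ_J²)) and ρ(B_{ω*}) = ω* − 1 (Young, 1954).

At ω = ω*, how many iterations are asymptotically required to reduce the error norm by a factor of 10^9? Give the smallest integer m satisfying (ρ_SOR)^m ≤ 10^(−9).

m = 607

B_J for the 183×183 system has eigenvalues cos(kπ/184); ρ_J = cos(π/184) = 0.9998542.
root = sin(π/184) = 0.0170730  (since 1−cos² = sin²).
[ω*] 2 ÷ (1 + 0.0170730) = 2 ÷ 1.0170730 = 1.9664272.
ρ_SOR = ω* − 1 = 1.9664272 − 1 = 0.9664272.
ρ_SOR^m ≤ 10^(−9) ⇔ m ≥ 9·ln10/(−ln 0.9664272) = 20.7233/0.0341493 = 606.844; m = ⌈606.844⌉ = 607.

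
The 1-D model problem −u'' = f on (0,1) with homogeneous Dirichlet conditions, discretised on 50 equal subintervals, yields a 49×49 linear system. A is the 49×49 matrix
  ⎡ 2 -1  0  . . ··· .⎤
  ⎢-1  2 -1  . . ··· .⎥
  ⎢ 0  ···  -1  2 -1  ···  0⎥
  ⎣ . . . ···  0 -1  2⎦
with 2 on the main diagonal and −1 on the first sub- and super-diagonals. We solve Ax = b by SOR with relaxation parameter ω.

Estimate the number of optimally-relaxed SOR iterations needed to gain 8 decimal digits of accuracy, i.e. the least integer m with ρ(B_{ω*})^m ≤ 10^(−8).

m = 147

n=49: λ(B_J) = 1 − λ(A)/2 = cos(kπ/50); k=1 gives ρ_J = 0.9980267.
√(1−ρ_J²) simplifies to sin(π/50) = 0.0627905.
[ω*] 2 ÷ (1 + 0.0627905) = 2 ÷ 1.0627905 = 1.8818384.
and ρ(B_{ω*}) = 1.8818384 − 1 = 0.8818384.
ρ_SOR^m ≤ 10^(−8) ⇔ m ≥ 8·ln10/(−ln 0.8818384) = 18.4207/0.125746 = 146.491; m = ⌈146.491⌉ = 147.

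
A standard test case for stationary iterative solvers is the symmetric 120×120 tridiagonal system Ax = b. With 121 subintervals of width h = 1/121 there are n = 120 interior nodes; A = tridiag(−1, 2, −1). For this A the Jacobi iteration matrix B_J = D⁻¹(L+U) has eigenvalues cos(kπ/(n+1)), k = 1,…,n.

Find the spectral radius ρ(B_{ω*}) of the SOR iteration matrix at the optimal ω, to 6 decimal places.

[ρ_J] n=120: ρ(B_J) = cos(π/(n+1)) = cos(π/121) = 0.999663.
√(1−ρ_J²) simplifies to sin(π/121) = 0.0259607.
[ω*] 2 ÷ (1 + 0.0259607) = 2 ÷ 1.0259607 = 1.949392.
[ρ_SOR] ω* − 1 = 0.949392.

ρ_SOR = 0.949392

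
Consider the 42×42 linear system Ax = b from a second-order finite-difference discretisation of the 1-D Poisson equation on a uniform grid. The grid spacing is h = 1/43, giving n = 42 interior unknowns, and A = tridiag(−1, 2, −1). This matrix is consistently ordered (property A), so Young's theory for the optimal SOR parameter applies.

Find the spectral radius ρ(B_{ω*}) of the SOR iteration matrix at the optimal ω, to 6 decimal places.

ρ_SOR = 0.863941

[ρ_J] n=42: ρ(B_J) = cos(π/(n+1)) = cos(π/43) = 0.997332.
root = sin(π/43) = 0.0729953  (since 1−cos² = sin²).
Young: ω* = 2/(1+√(1−ρ_J²)) = 2/(1+0.0729953) = 2/1.0729953 = 1.863941.
Hence ρ(B_{ω*}) = 1.863941 − 1 = 0.863941.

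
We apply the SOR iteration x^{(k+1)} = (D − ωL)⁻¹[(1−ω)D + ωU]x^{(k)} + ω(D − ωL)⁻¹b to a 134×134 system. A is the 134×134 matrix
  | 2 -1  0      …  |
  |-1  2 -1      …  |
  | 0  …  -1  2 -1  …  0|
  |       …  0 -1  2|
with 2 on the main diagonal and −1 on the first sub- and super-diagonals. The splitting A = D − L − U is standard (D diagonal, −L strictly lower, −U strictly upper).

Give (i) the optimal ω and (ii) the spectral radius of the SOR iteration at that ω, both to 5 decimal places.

ω* = 1.95452, ρ_SOR = 0.95452

With n=134, ρ(Jacobi) = cos(π/135) = 0.99973.
√(1−ρ_J²) simplifies to sin(π/135) = 0.023269.
So ω* = 2/1.023269 = 1.95452 (Young).
ρ_SOR = ω* − 1 ≈ 0.95452.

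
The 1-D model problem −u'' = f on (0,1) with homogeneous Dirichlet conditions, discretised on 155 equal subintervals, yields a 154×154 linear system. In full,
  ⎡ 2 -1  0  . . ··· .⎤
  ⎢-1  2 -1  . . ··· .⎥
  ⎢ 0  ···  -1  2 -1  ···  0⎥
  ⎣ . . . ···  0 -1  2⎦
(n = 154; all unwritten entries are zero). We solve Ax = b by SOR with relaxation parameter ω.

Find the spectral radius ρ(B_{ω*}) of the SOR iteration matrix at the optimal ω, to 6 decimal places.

ρ_SOR = 0.960271

B_J for the 154×154 system has eigenvalues cos(kπ/155); ρ_J = cos(π/155) = 0.999795.
root = sin(π/155) = 0.0202670  (since 1−cos² = sin²).
[ω*] 2 ÷ (1 + 0.0202670) = 2 ÷ 1.0202670 = 1.960271.
At ω = 1.960271 every |λ(B_ω)| = ω−1, so ρ_SOR = 0.960271.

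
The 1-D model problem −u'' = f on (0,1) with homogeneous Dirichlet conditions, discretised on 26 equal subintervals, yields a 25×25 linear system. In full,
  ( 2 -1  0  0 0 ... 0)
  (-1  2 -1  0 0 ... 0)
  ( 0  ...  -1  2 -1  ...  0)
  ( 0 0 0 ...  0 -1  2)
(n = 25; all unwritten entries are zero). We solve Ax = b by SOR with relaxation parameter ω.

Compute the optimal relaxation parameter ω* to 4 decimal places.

ρ_J = max_k |cos(kπ/26)| = cos(π/26) = 0.9927
√(1−ρ_J²) = |sin(π/26)| = 0.12054
So ω* = 2/1.12054 = 1.7849 (Young).
ρ_SOR = ω* − 1 ≈ 0.7849.

ω* = 1.7849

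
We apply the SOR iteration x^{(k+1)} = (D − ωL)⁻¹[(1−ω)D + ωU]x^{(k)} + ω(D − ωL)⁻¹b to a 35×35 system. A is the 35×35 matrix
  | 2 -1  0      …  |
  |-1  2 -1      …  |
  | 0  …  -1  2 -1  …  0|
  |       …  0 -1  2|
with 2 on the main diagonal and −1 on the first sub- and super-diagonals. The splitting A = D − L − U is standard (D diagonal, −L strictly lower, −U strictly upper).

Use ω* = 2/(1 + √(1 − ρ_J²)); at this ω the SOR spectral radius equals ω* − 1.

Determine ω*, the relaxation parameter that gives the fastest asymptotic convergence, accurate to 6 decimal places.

ω* = 1.839663

spectrum of D⁻¹(L+U) = {cos(kπ/36) : 1≤k≤35}; ρ_J = cos(π/36) = 0.996195.
√(1−ρ_J²) = |sin(π/36)| = 0.0871557
ω* = 2 / (1 + 0.0871557) = 2 / 1.0871557 ≈ 1.839663.
and ρ(B_{ω*}) = 1.839663 − 1 = 0.839663.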